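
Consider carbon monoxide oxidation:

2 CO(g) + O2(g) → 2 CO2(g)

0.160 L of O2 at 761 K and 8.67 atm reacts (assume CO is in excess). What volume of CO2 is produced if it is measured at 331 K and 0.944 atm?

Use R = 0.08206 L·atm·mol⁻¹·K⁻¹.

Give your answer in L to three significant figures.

1.28 L

n(O2) = PV/RT = (8.67 × 0.160) / (0.08206 × 761) = 0.02221 mol
n(CO2) = (2/1) × 0.02221 = 0.04442 mol
V = nRT/P = 0.04442 × 0.08206 × 331 / 0.944 = 1.278 L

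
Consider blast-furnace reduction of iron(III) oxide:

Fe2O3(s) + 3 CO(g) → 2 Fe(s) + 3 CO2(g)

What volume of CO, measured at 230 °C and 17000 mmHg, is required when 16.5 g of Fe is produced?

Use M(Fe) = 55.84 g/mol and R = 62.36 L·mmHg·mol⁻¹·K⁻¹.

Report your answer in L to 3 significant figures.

0.818 L

n(Fe) = 16.50 / 55.84 = 0.2955 mol
n(CO) = (3/2) × 0.2955 = 0.4432 mol
V = nRT/P = 0.4432 × 62.36 × 503.15 / 17000 = 0.8180 L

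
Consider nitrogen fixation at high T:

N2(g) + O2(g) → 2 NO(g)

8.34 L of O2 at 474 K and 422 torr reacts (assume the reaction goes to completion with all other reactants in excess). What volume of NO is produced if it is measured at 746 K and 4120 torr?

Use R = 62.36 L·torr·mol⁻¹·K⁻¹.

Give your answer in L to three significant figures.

n(O2) = PV/RT = (422 × 8.34) / (62.36 × 474) = 0.1191 mol
n(NO) = (2/1) × 0.1191 = 0.2382 mol
V = nRT/P = 0.2382 × 62.36 × 746 / 4120 = 2.690 L

2.69 L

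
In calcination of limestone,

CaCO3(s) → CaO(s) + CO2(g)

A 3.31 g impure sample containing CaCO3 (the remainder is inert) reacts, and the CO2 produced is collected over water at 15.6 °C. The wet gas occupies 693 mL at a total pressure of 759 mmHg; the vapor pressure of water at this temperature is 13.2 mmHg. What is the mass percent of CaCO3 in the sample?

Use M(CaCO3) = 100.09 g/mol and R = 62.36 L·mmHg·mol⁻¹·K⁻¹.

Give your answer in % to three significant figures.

86.8 %

P(CO2) = 759 − 13.2 = 745.8 mmHg
n(CO2) = PV/RT = (745.8 × 0.6930) / (62.36 × 288.75) = 0.02870 mol
n(CaCO3) = (1/1) × 0.02870 = 0.02870 mol
m(CaCO3) = 0.02870 × 100.09 = 2.873 g
%CaCO3 = 2.873 / 3.31 × 100 = 86.80%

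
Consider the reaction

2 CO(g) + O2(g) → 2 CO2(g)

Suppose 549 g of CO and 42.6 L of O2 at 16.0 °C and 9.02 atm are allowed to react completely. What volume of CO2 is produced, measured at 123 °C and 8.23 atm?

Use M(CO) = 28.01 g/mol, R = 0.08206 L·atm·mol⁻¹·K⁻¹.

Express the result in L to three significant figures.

77.4 L

n(CO) = 549 / 28.01 = 19.60 mol
n(O2) = PV/RT = (9.02 × 42.6) / (0.08206 × 289.15) = 16.19 mol
For 19.60 mol CO, stoichiometry requires (1/2) × 19.60 = 9.800 mol O2; 16.19 mol is available, so CO is limiting.
n(CO2) = (2/2) × 19.60 = 19.60 mol
V(CO2) = nRT/P = 19.60 × 0.08206 × 396.15 / 8.23 = 77.42 L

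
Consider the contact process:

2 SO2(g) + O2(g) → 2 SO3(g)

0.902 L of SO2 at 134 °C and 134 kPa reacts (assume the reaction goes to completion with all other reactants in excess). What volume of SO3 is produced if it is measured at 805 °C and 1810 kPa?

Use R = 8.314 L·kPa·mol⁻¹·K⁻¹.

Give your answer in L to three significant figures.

0.177 L

n(SO2) = PV/RT = (134 × 0.902) / (8.314 × 407.15) = 0.03571 mol
n(SO3) = (2/2) × 0.03571 = 0.03571 mol
V = nRT/P = 0.03571 × 8.314 × 1078.15 / 1810 = 0.1768 L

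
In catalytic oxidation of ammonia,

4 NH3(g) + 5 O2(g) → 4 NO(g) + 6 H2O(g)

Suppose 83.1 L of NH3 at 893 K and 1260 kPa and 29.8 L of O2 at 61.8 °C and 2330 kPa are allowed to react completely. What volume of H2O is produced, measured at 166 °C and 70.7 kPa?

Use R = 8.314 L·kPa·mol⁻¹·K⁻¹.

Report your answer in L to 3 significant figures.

1090 L

n(NH3) = PV/RT = (1260 × 83.1) / (8.314 × 893) = 14.10 mol
n(O2) = PV/RT = (2330 × 29.8) / (8.314 × 334.95) = 24.93 mol
For 14.10 mol NH3, stoichiometry requires (5/4) × 14.10 = 17.62 mol O2; 24.93 mol is available, so NH3 is limiting.
n(H2O) = (6/4) × 14.10 = 21.15 mol
V(H2O) = nRT/P = 21.15 × 8.314 × 439.15 / 70.7 = 1092 L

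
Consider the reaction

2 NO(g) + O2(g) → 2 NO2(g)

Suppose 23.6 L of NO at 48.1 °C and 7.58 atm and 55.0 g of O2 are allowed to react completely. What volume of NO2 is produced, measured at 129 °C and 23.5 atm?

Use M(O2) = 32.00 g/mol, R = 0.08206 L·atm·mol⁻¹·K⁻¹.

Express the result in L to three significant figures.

4.83 L

n(NO) = PV/RT = (7.58 × 23.6) / (0.08206 × 321.25) = 6.786 mol
n(O2) = 55.0 / 32.00 = 1.719 mol
For 6.786 mol NO, stoichiometry requires (1/2) × 6.786 = 3.393 mol O2; 1.719 mol is available, so O2 is limiting.
n(NO2) = (2/1) × 1.719 = 3.438 mol
V(NO2) = nRT/P = 3.438 × 0.08206 × 402.15 / 23.5 = 4.828 L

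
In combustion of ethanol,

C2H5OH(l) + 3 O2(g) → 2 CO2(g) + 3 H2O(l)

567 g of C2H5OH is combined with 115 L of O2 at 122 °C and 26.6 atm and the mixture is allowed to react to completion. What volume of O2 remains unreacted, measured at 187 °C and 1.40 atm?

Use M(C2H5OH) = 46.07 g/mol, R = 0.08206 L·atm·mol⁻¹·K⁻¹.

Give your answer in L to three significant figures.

n(C2H5OH) = 567 / 46.07 = 12.31 mol
n(O2) = PV/RT = (26.6 × 115) / (0.08206 × 395.15) = 94.34 mol
For 12.31 mol C2H5OH, stoichiometry requires (3/1) × 12.31 = 36.93 mol O2; 94.34 mol is available, so C2H5OH is limiting.
n(O2) consumed = (3/1) × 12.31 = 36.93 mol; remaining = 94.34 − 36.93 = 57.41 mol
V(O2) = nRT/P = 57.41 × 0.08206 × 460.15 / 1.40 = 1548 L

1550 L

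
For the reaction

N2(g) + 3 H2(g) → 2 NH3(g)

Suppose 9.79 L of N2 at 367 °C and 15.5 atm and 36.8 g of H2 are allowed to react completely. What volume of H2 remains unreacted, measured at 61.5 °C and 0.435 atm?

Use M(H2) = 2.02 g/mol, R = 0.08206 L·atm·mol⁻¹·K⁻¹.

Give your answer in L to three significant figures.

603 L

n(N2) = PV/RT = (15.5 × 9.79) / (0.08206 × 640.15) = 2.889 mol
n(H2) = 36.8 / 2.02 = 18.22 mol
For 2.889 mol N2, stoichiometry requires (3/1) × 2.889 = 8.667 mol H2; 18.22 mol is available, so N2 is limiting.
n(H2) consumed = (3/1) × 2.889 = 8.667 mol; remaining = 18.22 − 8.667 = 9.553 mol
V(H2) = nRT/P = 9.553 × 0.08206 × 334.65 / 0.435 = 603.1 L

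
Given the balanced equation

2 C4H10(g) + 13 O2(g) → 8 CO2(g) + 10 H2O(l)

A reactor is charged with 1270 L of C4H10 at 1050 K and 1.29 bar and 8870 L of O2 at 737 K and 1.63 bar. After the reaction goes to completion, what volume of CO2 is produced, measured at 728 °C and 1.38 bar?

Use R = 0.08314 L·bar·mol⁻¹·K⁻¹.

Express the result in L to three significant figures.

4530 L

n(C4H10) = PV/RT = (1.29 × 1270) / (0.08314 × 1050) = 18.77 mol
n(O2) = PV/RT = (1.63 × 8870) / (0.08314 × 737) = 236.0 mol
For 18.77 mol C4H10, stoichiometry requires (13/2) × 18.77 = 122.0 mol O2; 236.0 mol is available, so C4H10 is limiting.
n(CO2) = (8/2) × 18.77 = 75.08 mol
V(CO2) = nRT/P = 75.08 × 0.08314 × 1001.15 / 1.38 = 4528 L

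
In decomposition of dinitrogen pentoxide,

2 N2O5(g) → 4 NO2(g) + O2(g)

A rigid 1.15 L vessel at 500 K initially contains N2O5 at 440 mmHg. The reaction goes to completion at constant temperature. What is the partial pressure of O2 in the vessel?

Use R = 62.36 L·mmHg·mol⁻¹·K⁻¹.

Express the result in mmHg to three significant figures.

n(N2O5)₀ = PV/RT = (440 × 1.15) / (62.36 × 500) = 0.01623 mol
n(O2) = (1/2) × 0.01623 = 0.008115 mol
P(O2) = nRT/V = 0.008115 × 62.36 × 500 / 1.15 = 220.0 mmHg

220 mmHg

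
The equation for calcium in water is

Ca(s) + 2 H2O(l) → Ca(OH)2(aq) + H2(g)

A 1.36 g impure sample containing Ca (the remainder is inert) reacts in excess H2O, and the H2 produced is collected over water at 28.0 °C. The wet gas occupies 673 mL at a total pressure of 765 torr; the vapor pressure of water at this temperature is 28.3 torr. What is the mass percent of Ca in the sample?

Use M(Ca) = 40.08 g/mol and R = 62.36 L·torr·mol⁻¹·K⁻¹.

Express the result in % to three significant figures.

77.8 %

P(H2) = 765 − 28.3 = 736.7 torr
n(H2) = PV/RT = (736.7 × 0.6730) / (62.36 × 301.15) = 0.02640 mol
n(Ca) = (1/1) × 0.02640 = 0.02640 mol
m(Ca) = 0.02640 × 40.08 = 1.058 g
%Ca = 1.058 / 1.36 × 100 = 77.79%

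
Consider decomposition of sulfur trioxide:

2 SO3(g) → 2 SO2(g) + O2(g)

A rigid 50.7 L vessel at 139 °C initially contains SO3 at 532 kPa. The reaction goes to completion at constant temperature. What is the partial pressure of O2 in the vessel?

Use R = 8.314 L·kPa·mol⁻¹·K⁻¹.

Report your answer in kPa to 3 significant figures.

n(SO3)₀ = PV/RT = (532 × 50.7) / (8.314 × 412.15) = 7.871 mol
n(O2) = (1/2) × 7.871 = 3.936 mol
P(O2) = nRT/V = 3.936 × 8.314 × 412.15 / 50.7 = 266.0 kPa

266 kPa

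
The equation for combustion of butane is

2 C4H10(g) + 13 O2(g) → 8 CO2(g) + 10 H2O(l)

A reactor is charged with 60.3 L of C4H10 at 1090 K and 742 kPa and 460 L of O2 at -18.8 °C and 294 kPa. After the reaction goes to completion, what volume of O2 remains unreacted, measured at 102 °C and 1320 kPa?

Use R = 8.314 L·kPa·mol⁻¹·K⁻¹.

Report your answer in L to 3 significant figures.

n(C4H10) = PV/RT = (742 × 60.3) / (8.314 × 1090) = 4.937 mol
n(O2) = PV/RT = (294 × 460) / (8.314 × 254.35) = 63.95 mol
For 4.937 mol C4H10, stoichiometry requires (13/2) × 4.937 = 32.09 mol O2; 63.95 mol is available, so C4H10 is limiting.
n(O2) consumed = (13/2) × 4.937 = 32.09 mol; remaining = 63.95 − 32.09 = 31.86 mol
V(O2) = nRT/P = 31.86 × 8.314 × 375.15 / 1320 = 75.28 L

75.3 L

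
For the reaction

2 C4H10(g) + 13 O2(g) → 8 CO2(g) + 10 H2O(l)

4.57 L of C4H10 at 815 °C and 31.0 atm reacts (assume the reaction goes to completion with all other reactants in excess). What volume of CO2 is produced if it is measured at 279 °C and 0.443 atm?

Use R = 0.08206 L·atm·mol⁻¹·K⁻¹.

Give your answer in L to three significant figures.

n(C4H10) = PV/RT = (31.0 × 4.57) / (0.08206 × 1088.15) = 1.587 mol
n(CO2) = (8/2) × 1.587 = 6.348 mol
V = nRT/P = 6.348 × 0.08206 × 552.15 / 0.443 = 649.3 L

649 L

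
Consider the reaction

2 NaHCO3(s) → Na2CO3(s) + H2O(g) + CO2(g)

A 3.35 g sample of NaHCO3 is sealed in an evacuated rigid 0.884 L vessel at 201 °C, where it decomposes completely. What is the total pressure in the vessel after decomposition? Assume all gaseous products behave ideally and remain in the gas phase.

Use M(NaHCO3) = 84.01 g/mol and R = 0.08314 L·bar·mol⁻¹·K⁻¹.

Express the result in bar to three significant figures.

1.78 bar

n(NaHCO3) = 3.35 / 84.01 = 0.03988 mol
n(gas produced) = (2/2) × 0.03988 = 0.03988 mol
P = nRT/V = 0.03988 × 0.08314 × 474.15 / 0.884 = 1.778 bar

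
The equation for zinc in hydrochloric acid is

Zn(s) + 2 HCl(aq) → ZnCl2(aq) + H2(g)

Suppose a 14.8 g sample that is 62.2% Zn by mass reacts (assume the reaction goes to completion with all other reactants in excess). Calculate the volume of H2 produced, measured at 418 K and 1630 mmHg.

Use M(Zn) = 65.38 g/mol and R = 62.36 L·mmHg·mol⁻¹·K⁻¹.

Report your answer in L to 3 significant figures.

mass of Zn = 14.8 × 62.2/100 = 9.206 g
n(Zn) = 9.206 / 65.38 = 0.1408 mol
n(H2) = (1/1) × 0.1408 = 0.1408 mol
V = nRT/P = 0.1408 × 62.36 × 418 / 1630 = 2.252 L

2.25 L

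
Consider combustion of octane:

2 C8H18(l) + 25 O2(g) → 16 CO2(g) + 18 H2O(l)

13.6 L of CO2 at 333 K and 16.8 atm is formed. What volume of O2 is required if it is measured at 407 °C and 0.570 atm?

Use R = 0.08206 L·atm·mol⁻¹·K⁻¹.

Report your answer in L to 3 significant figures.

1280 L

n(CO2) = PV/RT = (16.8 × 13.6) / (0.08206 × 333) = 8.361 mol
n(O2) = (25/16) × 8.361 = 13.06 mol
V = nRT/P = 13.06 × 0.08206 × 680.15 / 0.570 = 1279 L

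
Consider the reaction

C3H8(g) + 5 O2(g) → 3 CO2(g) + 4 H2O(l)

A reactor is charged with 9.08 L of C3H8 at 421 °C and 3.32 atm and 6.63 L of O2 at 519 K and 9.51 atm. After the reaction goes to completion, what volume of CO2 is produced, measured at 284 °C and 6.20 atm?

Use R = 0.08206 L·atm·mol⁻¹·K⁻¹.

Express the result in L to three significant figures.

n(C3H8) = PV/RT = (3.32 × 9.08) / (0.08206 × 694.15) = 0.5292 mol
n(O2) = PV/RT = (9.51 × 6.63) / (0.08206 × 519) = 1.480 mol
For 0.5292 mol C3H8, stoichiometry requires (5/1) × 0.5292 = 2.646 mol O2; 1.480 mol is available, so O2 is limiting.
n(CO2) = (3/5) × 1.480 = 0.8880 mol
V(CO2) = nRT/P = 0.8880 × 0.08206 × 557.15 / 6.20 = 6.548 L

6.55 L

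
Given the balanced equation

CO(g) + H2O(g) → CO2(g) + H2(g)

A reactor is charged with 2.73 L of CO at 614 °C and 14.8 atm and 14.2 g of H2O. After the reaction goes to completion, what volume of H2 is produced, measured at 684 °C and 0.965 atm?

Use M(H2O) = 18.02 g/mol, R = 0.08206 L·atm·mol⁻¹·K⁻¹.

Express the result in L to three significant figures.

45.2 L

n(CO) = PV/RT = (14.8 × 2.73) / (0.08206 × 887.15) = 0.5550 mol
n(H2O) = 14.2 / 18.02 = 0.7880 mol
For 0.5550 mol CO, stoichiometry requires (1/1) × 0.5550 = 0.5550 mol H2O; 0.7880 mol is available, so CO is limiting.
n(H2) = (1/1) × 0.5550 = 0.5550 mol
V(H2) = nRT/P = 0.5550 × 0.08206 × 957.15 / 0.965 = 45.17 L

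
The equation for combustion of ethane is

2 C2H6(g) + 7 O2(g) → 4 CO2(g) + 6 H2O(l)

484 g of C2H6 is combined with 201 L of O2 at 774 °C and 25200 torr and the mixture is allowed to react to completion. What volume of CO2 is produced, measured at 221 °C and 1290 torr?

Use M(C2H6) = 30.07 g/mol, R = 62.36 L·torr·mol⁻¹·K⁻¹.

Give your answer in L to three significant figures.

n(C2H6) = 484 / 30.07 = 16.10 mol
n(O2) = PV/RT = (25200 × 201) / (62.36 × 1047.15) = 77.57 mol
For 16.10 mol C2H6, stoichiometry requires (7/2) × 16.10 = 56.35 mol O2; 77.57 mol is available, so C2H6 is limiting.
n(CO2) = (4/2) × 16.10 = 32.20 mol
V(CO2) = nRT/P = 32.20 × 62.36 × 494.15 / 1290 = 769.2 L

769 L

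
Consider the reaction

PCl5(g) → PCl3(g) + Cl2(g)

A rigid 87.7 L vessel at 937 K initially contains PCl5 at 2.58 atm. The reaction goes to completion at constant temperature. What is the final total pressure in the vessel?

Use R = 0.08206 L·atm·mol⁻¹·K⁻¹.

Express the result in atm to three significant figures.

5.16 atm

At constant T and V, P ∝ n(gas): 1 mol gas → 2 mol gas.
P_final = (2/1) × 2.58 = 5.160 atm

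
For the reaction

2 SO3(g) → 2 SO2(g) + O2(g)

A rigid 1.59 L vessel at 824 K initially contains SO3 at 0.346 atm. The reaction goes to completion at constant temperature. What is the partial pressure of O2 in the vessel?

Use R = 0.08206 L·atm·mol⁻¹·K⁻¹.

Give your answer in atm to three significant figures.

0.173 atm

n(SO3)₀ = PV/RT = (0.346 × 1.59) / (0.08206 × 824) = 0.008136 mol
n(O2) = (1/2) × 0.008136 = 0.004068 mol
P(O2) = nRT/V = 0.004068 × 0.08206 × 824 / 1.59 = 0.1730 atm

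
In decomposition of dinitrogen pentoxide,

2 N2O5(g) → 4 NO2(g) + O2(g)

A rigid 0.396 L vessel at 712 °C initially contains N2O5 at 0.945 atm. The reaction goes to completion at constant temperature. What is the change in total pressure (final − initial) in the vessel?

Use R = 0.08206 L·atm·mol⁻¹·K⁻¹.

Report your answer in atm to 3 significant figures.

Since T and V are fixed, P_final/P_initial = n_final/n_initial = 5/2.
P_final = (5/2) × 0.945 = 2.362 atm; ΔP = 2.362 − 0.945 = 1.417 atm

1.42 atm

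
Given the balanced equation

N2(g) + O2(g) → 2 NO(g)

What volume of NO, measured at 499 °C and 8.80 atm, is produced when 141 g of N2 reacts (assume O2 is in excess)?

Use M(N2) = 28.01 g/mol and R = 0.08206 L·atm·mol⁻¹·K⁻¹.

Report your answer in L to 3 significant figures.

72.5 L

n(N2) = 141.0 / 28.01 = 5.034 mol
n(NO) = (2/1) × 5.034 = 10.07 mol
V = nRT/P = 10.07 × 0.08206 × 772.15 / 8.80 = 72.51 L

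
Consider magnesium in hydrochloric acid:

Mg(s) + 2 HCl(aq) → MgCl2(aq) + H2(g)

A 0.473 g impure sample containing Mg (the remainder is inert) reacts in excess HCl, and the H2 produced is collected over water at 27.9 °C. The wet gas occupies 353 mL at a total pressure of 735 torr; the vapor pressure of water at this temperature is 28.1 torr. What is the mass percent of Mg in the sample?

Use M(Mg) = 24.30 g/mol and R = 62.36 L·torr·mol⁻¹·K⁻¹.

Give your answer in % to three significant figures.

68.3 %

P(H2) = 735 − 28.1 = 706.9 torr
n(H2) = PV/RT = (706.9 × 0.3530) / (62.36 × 301.05) = 0.01329 mol
n(Mg) = (1/1) × 0.01329 = 0.01329 mol
m(Mg) = 0.01329 × 24.30 = 0.3229 g
%Mg = 0.3229 / 0.473 × 100 = 68.27%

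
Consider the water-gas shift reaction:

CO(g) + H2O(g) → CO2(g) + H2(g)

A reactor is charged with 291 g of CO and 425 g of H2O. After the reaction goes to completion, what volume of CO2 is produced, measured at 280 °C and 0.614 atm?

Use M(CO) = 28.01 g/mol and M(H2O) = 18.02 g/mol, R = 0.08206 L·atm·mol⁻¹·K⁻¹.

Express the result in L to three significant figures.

768 L

n(CO) = 291 / 28.01 = 10.39 mol
n(H2O) = 425 / 18.02 = 23.58 mol
For 10.39 mol CO, stoichiometry requires (1/1) × 10.39 = 10.39 mol H2O; 23.58 mol is available, so CO is limiting.
n(CO2) = (1/1) × 10.39 = 10.39 mol
V(CO2) = nRT/P = 10.39 × 0.08206 × 553.15 / 0.614 = 768.1 L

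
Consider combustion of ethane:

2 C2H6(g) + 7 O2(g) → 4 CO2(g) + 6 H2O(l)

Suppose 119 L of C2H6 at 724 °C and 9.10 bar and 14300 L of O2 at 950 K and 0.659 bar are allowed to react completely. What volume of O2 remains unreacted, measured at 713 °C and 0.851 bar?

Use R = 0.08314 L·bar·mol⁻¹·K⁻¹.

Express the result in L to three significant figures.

n(C2H6) = PV/RT = (9.10 × 119) / (0.08314 × 997.15) = 13.06 mol
n(O2) = PV/RT = (0.659 × 14300) / (0.08314 × 950) = 119.3 mol
For 13.06 mol C2H6, stoichiometry requires (7/2) × 13.06 = 45.71 mol O2; 119.3 mol is available, so C2H6 is limiting.
n(O2) consumed = (7/2) × 13.06 = 45.71 mol; remaining = 119.3 − 45.71 = 73.59 mol
V(O2) = nRT/P = 73.59 × 0.08314 × 986.15 / 0.851 = 7090 L

7090 L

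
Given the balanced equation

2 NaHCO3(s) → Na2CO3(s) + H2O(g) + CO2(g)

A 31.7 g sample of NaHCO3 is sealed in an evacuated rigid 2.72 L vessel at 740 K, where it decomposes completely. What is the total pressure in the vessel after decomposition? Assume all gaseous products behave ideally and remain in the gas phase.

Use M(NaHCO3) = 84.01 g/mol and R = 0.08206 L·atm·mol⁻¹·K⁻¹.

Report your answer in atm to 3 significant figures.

n(NaHCO3) = 31.7 / 84.01 = 0.3773 mol
n(gas produced) = (2/2) × 0.3773 = 0.3773 mol
P = nRT/V = 0.3773 × 0.08206 × 740 / 2.72 = 8.423 atm

8.42 atm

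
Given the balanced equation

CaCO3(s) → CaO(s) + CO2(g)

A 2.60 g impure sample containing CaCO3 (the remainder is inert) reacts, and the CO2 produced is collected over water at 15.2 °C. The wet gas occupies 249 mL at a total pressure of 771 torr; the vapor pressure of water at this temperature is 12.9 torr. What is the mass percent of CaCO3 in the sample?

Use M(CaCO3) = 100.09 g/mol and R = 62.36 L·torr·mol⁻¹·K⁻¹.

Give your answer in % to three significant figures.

P(CO2) = 771 − 12.9 = 758.1 torr
n(CO2) = PV/RT = (758.1 × 0.2490) / (62.36 × 288.35) = 0.01050 mol
n(CaCO3) = (1/1) × 0.01050 = 0.01050 mol
m(CaCO3) = 0.01050 × 100.09 = 1.051 g
%CaCO3 = 1.051 / 2.60 × 100 = 40.42%

40.4 %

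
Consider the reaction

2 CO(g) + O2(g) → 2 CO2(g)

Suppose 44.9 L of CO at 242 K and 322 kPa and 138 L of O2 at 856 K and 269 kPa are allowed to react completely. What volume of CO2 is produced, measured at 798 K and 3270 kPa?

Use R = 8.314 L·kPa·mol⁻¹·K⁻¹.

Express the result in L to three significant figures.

14.6 L

n(CO) = PV/RT = (322 × 44.9) / (8.314 × 242) = 7.186 mol
n(O2) = PV/RT = (269 × 138) / (8.314 × 856) = 5.216 mol
For 7.186 mol CO, stoichiometry requires (1/2) × 7.186 = 3.593 mol O2; 5.216 mol is available, so CO is limiting.
n(CO2) = (2/2) × 7.186 = 7.186 mol
V(CO2) = nRT/P = 7.186 × 8.314 × 798 / 3270 = 14.58 L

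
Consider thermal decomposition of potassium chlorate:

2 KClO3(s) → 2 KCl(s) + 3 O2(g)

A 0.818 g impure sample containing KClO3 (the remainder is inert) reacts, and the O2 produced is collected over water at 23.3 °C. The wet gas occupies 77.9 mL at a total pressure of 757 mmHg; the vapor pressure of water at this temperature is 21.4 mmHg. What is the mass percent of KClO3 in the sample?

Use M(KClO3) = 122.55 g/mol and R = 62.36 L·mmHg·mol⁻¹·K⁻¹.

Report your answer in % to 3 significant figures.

P(O2) = 757 − 21.4 = 735.6 mmHg
n(O2) = PV/RT = (735.6 × 0.07790) / (62.36 × 296.45) = 0.003100 mol
n(KClO3) = (2/3) × 0.003100 = 0.002067 mol
m(KClO3) = 0.002067 × 122.55 = 0.2533 g
%KClO3 = 0.2533 / 0.818 × 100 = 30.97%

31.0 %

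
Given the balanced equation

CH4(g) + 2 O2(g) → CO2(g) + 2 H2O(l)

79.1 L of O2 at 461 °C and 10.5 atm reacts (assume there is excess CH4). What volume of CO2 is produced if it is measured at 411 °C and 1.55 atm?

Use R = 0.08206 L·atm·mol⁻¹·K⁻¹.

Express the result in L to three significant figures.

250 L

n(O2) = PV/RT = (10.5 × 79.1) / (0.08206 × 734.15) = 13.79 mol
n(CO2) = (1/2) × 13.79 = 6.895 mol
V = nRT/P = 6.895 × 0.08206 × 684.15 / 1.55 = 249.7 L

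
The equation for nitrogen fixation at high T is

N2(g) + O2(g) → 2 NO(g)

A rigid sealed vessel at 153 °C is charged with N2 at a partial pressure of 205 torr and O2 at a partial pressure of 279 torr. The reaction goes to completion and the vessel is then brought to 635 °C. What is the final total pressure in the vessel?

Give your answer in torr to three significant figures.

1030 torr

Because the vessel is rigid and T is held at 153 °C, work the stoichiometry in partial pressures (P_i = n_iRT/V).
P(O2) required for 205 torr of N2 = (1/1) × 205 = 205.0 torr; available 279 torr, so N2 is limiting.
P(O2) remaining = 279 − (1/1) × 205 = 74.00 torr
P(gaseous products) = (2)/1 × 205 = 410.0 torr
P_total at 153 °C = 74.00 + 410.0 = 484.0 torr
Scaling to 635 °C: P = 484.0 × 908.15/426.15 = 1031 torr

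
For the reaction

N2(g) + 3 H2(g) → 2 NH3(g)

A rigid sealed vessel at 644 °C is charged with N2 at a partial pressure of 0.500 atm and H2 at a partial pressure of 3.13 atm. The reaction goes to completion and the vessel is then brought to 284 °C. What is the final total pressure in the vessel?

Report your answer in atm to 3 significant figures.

1.60 atm

At constant V, partial pressures at 644 °C are proportional to moles, so apply stoichiometry directly to pressures.
P(H2) required for 0.500 atm of N2 = (3/1) × 0.500 = 1.500 atm; available 3.13 atm, so N2 is limiting.
P(H2) remaining = 3.13 − (3/1) × 0.500 = 1.630 atm
P(gaseous products) = (2)/1 × 0.500 = 1.000 atm
P_total at 644 °C = 1.630 + 1.000 = 2.630 atm
Scaling to 284 °C: P = 2.630 × 557.15/917.15 = 1.598 atm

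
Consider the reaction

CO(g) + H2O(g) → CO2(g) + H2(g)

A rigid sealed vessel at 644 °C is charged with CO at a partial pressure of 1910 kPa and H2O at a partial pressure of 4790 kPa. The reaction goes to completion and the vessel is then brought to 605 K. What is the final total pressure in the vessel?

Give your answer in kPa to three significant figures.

At constant V, partial pressures at 644 °C are proportional to moles, so apply stoichiometry directly to pressures.
P(H2O) required for 1910 kPa of CO = (1/1) × 1910 = 1910 kPa; available 4790 kPa, so CO is limiting.
P(H2O) remaining = 4790 − (1/1) × 1910 = 2880 kPa
P(gaseous products) = (1+1)/1 × 1910 = 3820 kPa
P_total at 644 °C = 2880 + 3820 = 6700 kPa
Scaling to 605 K: P = 6700 × 605/917.15 = 4420 kPa

4420 kPa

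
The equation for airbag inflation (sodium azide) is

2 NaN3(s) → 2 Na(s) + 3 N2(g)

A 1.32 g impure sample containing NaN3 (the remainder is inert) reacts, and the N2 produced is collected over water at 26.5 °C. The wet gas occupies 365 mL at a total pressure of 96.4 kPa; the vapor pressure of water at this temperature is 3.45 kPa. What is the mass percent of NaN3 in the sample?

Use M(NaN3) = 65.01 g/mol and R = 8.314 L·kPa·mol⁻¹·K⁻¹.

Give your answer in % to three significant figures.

44.7 %

P(N2) = 96.4 − 3.45 = 92.95 kPa
n(N2) = PV/RT = (92.95 × 0.3650) / (8.314 × 299.65) = 0.01362 mol
n(NaN3) = (2/3) × 0.01362 = 0.009080 mol
m(NaN3) = 0.009080 × 65.01 = 0.5903 g
%NaN3 = 0.5903 / 1.32 × 100 = 44.72%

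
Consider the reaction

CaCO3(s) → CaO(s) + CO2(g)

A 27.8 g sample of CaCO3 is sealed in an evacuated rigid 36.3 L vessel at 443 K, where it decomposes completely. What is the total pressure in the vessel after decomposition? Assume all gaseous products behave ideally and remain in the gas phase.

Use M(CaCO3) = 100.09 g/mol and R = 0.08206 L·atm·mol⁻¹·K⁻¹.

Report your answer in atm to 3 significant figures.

0.278 atm

n(CaCO3) = 27.8 / 100.09 = 0.2778 mol
n(gas produced) = (1/1) × 0.2778 = 0.2778 mol
P = nRT/V = 0.2778 × 0.08206 × 443 / 36.3 = 0.2782 atm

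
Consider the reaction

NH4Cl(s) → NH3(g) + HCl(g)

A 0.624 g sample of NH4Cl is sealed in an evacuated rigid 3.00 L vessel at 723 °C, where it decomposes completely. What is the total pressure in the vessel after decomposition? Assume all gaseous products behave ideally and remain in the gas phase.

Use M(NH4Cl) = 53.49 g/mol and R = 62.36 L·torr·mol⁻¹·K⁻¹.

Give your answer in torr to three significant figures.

n(NH4Cl) = 0.624 / 53.49 = 0.01167 mol
n(gas produced) = (2/1) × 0.01167 = 0.02334 mol
P = nRT/V = 0.02334 × 62.36 × 996.15 / 3.00 = 483.3 torr

483 torr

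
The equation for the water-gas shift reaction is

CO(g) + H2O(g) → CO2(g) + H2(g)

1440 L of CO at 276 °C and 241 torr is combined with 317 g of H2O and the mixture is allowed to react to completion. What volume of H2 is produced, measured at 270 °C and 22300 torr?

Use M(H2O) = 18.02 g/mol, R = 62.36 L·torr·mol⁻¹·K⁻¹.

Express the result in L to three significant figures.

15.4 L

n(CO) = PV/RT = (241 × 1440) / (62.36 × 549.15) = 10.13 mol
n(H2O) = 317 / 18.02 = 17.59 mol
For 10.13 mol CO, stoichiometry requires (1/1) × 10.13 = 10.13 mol H2O; 17.59 mol is available, so CO is limiting.
n(H2) = (1/1) × 10.13 = 10.13 mol
V(H2) = nRT/P = 10.13 × 62.36 × 543.15 / 22300 = 15.39 L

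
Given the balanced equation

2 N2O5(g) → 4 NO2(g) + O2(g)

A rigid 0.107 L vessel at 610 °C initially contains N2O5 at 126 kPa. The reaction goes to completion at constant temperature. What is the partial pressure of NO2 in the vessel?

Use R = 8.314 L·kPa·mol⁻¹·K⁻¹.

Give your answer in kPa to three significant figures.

252 kPa

n(N2O5)₀ = PV/RT = (126 × 0.107) / (8.314 × 883.15) = 0.001836 mol
n(NO2) = (4/2) × 0.001836 = 0.003672 mol
P(NO2) = nRT/V = 0.003672 × 8.314 × 883.15 / 0.107 = 252.0 kPa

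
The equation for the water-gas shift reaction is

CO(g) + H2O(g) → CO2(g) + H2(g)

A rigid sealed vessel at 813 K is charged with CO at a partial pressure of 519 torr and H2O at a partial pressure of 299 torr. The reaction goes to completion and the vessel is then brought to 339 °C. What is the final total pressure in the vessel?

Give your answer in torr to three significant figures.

Because the vessel is rigid and T is held at 813 K, work the stoichiometry in partial pressures (P_i = n_iRT/V).
P(H2O) required for 519 torr of CO = (1/1) × 519 = 519.0 torr; available 299 torr, so H2O is limiting.
P(CO) remaining = 519 − (1/1) × 299 = 220.0 torr
P(gaseous products) = (1+1)/1 × 299 = 598.0 torr
P_total at 813 K = 220.0 + 598.0 = 818.0 torr
Scaling to 339 °C: P = 818.0 × 612.15/813 = 615.9 torr

616 torr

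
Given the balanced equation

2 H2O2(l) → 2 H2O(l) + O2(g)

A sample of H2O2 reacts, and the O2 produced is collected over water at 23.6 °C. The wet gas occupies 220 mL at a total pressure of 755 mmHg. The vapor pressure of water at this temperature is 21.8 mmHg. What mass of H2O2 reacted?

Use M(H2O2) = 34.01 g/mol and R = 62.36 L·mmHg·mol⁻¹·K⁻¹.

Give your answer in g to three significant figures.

P(O2) = 755 − 21.8 = 733.2 mmHg
n(O2) = PV/RT = (733.2 × 0.2200) / (62.36 × 296.75) = 0.008717 mol
n(H2O2) = (2/1) × 0.008717 = 0.01743 mol
m(H2O2) = 0.01743 × 34.01 = 0.5928 g

0.593 g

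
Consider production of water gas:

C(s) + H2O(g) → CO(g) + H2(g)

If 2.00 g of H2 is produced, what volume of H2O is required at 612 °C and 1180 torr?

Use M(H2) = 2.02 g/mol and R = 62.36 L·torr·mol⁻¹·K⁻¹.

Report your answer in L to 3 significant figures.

46.3 L

n(H2) = 2.000 / 2.02 = 0.9901 mol
n(H2O) = (1/1) × 0.9901 = 0.9901 mol
V = nRT/P = 0.9901 × 62.36 × 885.15 / 1180 = 46.31 L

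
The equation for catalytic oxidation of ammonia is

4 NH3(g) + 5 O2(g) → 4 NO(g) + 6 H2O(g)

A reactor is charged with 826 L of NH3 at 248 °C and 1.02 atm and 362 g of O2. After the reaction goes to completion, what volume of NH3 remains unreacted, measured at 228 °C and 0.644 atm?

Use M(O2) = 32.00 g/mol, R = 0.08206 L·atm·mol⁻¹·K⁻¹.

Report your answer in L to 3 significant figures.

n(NH3) = PV/RT = (1.02 × 826) / (0.08206 × 521.15) = 19.70 mol
n(O2) = 362 / 32.00 = 11.31 mol
For 19.70 mol NH3, stoichiometry requires (5/4) × 19.70 = 24.62 mol O2; 11.31 mol is available, so O2 is limiting.
n(NH3) consumed = (4/5) × 11.31 = 9.048 mol; remaining = 19.70 − 9.048 = 10.65 mol
V(NH3) = nRT/P = 10.65 × 0.08206 × 501.15 / 0.644 = 680.1 L

680 L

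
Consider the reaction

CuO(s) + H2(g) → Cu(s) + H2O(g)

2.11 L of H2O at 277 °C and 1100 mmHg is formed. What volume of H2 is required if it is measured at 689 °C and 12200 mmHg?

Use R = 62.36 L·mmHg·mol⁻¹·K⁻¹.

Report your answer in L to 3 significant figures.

n(H2O) = PV/RT = (1100 × 2.11) / (62.36 × 550.15) = 0.06765 mol
n(H2) = (1/1) × 0.06765 = 0.06765 mol
V = nRT/P = 0.06765 × 62.36 × 962.15 / 12200 = 0.3327 L

0.333 L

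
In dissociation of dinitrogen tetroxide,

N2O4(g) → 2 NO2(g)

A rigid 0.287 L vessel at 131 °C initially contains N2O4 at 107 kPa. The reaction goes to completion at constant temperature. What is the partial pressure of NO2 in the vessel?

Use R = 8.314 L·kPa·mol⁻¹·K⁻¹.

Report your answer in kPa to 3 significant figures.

214 kPa

n(N2O4)₀ = PV/RT = (107 × 0.287) / (8.314 × 404.15) = 0.009139 mol
n(NO2) = (2/1) × 0.009139 = 0.01828 mol
P(NO2) = nRT/V = 0.01828 × 8.314 × 404.15 / 0.287 = 214.0 kPa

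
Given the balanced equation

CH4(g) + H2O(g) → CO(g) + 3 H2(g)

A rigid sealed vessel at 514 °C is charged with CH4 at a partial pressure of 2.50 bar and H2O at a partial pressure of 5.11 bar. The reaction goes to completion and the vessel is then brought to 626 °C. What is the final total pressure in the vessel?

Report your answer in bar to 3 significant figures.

At constant V, partial pressures at 514 °C are proportional to moles, so apply stoichiometry directly to pressures.
P(H2O) required for 2.50 bar of CH4 = (1/1) × 2.50 = 2.500 bar; available 5.11 bar, so CH4 is limiting.
P(H2O) remaining = 5.11 − (1/1) × 2.50 = 2.610 bar
P(gaseous products) = (1+3)/1 × 2.50 = 10.00 bar
P_total at 514 °C = 2.610 + 10.00 = 12.61 bar
Scaling to 626 °C: P = 12.61 × 899.15/787.15 = 14.40 bar

14.4 bar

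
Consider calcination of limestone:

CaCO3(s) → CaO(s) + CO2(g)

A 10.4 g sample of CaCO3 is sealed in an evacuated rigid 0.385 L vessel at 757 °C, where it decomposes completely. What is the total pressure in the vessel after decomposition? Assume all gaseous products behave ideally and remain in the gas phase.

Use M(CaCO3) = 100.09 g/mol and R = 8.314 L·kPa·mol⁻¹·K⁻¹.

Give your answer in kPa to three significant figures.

2310 kPa

n(CaCO3) = 10.4 / 100.09 = 0.1039 mol
n(gas produced) = (1/1) × 0.1039 = 0.1039 mol
P = nRT/V = 0.1039 × 8.314 × 1030.15 / 0.385 = 2311 kPa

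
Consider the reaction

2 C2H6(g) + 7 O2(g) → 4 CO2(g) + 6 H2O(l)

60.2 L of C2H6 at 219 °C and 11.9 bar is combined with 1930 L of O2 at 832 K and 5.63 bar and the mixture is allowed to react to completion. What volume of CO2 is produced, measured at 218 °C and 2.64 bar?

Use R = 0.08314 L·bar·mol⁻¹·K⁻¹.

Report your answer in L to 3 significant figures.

542 L

n(C2H6) = PV/RT = (11.9 × 60.2) / (0.08314 × 492.15) = 17.51 mol
n(O2) = PV/RT = (5.63 × 1930) / (0.08314 × 832) = 157.1 mol
For 17.51 mol C2H6, stoichiometry requires (7/2) × 17.51 = 61.29 mol O2; 157.1 mol is available, so C2H6 is limiting.
n(CO2) = (4/2) × 17.51 = 35.02 mol
V(CO2) = nRT/P = 35.02 × 0.08314 × 491.15 / 2.64 = 541.7 L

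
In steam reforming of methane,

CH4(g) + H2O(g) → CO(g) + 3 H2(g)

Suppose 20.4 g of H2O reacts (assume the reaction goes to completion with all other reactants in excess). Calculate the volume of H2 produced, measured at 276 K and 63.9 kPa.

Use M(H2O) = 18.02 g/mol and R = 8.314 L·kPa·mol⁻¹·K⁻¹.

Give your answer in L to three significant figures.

122 L

n(H2O) = 20.40 / 18.02 = 1.132 mol
n(H2) = (3/1) × 1.132 = 3.396 mol
V = nRT/P = 3.396 × 8.314 × 276 / 63.9 = 122.0 L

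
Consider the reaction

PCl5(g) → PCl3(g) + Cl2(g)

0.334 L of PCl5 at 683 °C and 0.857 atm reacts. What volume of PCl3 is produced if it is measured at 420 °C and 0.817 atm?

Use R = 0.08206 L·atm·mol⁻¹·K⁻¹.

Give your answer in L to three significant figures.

0.254 L

n(PCl5) = PV/RT = (0.857 × 0.334) / (0.08206 × 956.15) = 0.003648 mol
n(PCl3) = (1/1) × 0.003648 = 0.003648 mol
V = nRT/P = 0.003648 × 0.08206 × 693.15 / 0.817 = 0.2540 L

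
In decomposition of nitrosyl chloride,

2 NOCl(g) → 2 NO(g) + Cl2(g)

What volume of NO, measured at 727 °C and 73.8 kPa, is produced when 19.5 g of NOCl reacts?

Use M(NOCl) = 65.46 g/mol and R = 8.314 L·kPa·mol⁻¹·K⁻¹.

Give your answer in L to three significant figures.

33.6 L

n(NOCl) = 19.50 / 65.46 = 0.2979 mol
n(NO) = (2/2) × 0.2979 = 0.2979 mol
V = nRT/P = 0.2979 × 8.314 × 1000.15 / 73.8 = 33.57 L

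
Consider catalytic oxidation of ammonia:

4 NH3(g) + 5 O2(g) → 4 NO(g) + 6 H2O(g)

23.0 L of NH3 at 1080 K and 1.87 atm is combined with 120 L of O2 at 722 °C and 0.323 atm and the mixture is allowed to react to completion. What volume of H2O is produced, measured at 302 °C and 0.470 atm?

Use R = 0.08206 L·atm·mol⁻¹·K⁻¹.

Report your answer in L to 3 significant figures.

57.2 L

n(NH3) = PV/RT = (1.87 × 23.0) / (0.08206 × 1080) = 0.4853 mol
n(O2) = PV/RT = (0.323 × 120) / (0.08206 × 995.15) = 0.4746 mol
For 0.4853 mol NH3, stoichiometry requires (5/4) × 0.4853 = 0.6066 mol O2; 0.4746 mol is available, so O2 is limiting.
n(H2O) = (6/5) × 0.4746 = 0.5695 mol
V(H2O) = nRT/P = 0.5695 × 0.08206 × 575.15 / 0.470 = 57.19 L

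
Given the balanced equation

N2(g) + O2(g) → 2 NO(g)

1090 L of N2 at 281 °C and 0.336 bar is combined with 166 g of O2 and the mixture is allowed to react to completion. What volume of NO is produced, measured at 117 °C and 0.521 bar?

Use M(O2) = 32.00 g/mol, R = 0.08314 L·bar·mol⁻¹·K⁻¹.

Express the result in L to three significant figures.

646 L

n(N2) = PV/RT = (0.336 × 1090) / (0.08314 × 554.15) = 7.949 mol
n(O2) = 166 / 32.00 = 5.188 mol
For 7.949 mol N2, stoichiometry requires (1/1) × 7.949 = 7.949 mol O2; 5.188 mol is available, so O2 is limiting.
n(NO) = (2/1) × 5.188 = 10.38 mol
V(NO) = nRT/P = 10.38 × 0.08314 × 390.15 / 0.521 = 646.3 L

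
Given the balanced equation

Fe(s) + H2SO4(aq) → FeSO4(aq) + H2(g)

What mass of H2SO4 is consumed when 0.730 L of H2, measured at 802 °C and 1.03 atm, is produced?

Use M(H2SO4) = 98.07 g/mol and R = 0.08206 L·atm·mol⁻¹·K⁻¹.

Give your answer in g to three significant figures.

0.836 g

n(H2) = PV/RT = (1.03 × 0.730) / (0.08206 × 1075.15) = 0.008522 mol
n(H2SO4) = (1/1) × 0.008522 = 0.008522 mol
m(H2SO4) = 0.008522 × 98.07 = 0.8358 g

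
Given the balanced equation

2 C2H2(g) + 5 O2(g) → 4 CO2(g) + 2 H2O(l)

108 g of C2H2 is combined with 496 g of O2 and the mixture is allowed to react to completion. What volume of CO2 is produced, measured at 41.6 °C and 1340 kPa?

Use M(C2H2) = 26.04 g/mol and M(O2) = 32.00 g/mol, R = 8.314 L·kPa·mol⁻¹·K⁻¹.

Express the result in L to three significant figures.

n(C2H2) = 108 / 26.04 = 4.147 mol
n(O2) = 496 / 32.00 = 15.50 mol
For 4.147 mol C2H2, stoichiometry requires (5/2) × 4.147 = 10.37 mol O2; 15.50 mol is available, so C2H2 is limiting.
n(CO2) = (4/2) × 4.147 = 8.294 mol
V(CO2) = nRT/P = 8.294 × 8.314 × 314.75 / 1340 = 16.20 L

16.2 L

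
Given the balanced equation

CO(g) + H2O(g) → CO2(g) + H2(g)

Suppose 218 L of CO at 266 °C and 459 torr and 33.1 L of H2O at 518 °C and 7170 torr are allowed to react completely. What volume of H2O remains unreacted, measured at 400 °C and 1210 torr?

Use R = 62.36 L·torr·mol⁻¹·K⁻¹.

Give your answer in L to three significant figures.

63.6 L

n(CO) = PV/RT = (459 × 218) / (62.36 × 539.15) = 2.976 mol
n(H2O) = PV/RT = (7170 × 33.1) / (62.36 × 791.15) = 4.810 mol
For 2.976 mol CO, stoichiometry requires (1/1) × 2.976 = 2.976 mol H2O; 4.810 mol is available, so CO is limiting.
n(H2O) consumed = (1/1) × 2.976 = 2.976 mol; remaining = 4.810 − 2.976 = 1.834 mol
V(H2O) = nRT/P = 1.834 × 62.36 × 673.15 / 1210 = 63.63 L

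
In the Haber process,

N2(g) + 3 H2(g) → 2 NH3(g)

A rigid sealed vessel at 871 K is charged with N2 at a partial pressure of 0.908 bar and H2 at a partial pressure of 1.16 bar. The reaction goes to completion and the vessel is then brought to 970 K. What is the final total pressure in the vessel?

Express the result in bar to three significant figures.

At constant V, partial pressures at 871 K are proportional to moles, so apply stoichiometry directly to pressures.
P(H2) required for 0.908 bar of N2 = (3/1) × 0.908 = 2.724 bar; available 1.16 bar, so H2 is limiting.
P(N2) remaining = 0.908 − (1/3) × 1.16 = 0.5213 bar
P(gaseous products) = (2)/3 × 1.16 = 0.7733 bar
P_total at 871 K = 0.5213 + 0.7733 = 1.295 bar
Scaling to 970 K: P = 1.295 × 970/871 = 1.442 bar

1.44 bar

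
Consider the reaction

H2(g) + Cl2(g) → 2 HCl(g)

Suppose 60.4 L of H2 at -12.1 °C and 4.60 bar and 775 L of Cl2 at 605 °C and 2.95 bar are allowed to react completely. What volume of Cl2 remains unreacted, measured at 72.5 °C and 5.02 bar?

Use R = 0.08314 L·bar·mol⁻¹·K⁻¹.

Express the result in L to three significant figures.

106 L

n(H2) = PV/RT = (4.60 × 60.4) / (0.08314 × 261.05) = 12.80 mol
n(Cl2) = PV/RT = (2.95 × 775) / (0.08314 × 878.15) = 31.31 mol
For 12.80 mol H2, stoichiometry requires (1/1) × 12.80 = 12.80 mol Cl2; 31.31 mol is available, so H2 is limiting.
n(Cl2) consumed = (1/1) × 12.80 = 12.80 mol; remaining = 31.31 − 12.80 = 18.51 mol
V(Cl2) = nRT/P = 18.51 × 0.08314 × 345.65 / 5.02 = 106.0 L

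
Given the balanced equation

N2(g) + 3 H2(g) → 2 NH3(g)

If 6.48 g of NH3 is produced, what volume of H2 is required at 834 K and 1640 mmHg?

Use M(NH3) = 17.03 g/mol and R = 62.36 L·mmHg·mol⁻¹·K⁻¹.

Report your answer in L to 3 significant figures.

18.1 L

n(NH3) = 6.480 / 17.03 = 0.3805 mol
n(H2) = (3/2) × 0.3805 = 0.5707 mol
V = nRT/P = 0.5707 × 62.36 × 834 / 1640 = 18.10 L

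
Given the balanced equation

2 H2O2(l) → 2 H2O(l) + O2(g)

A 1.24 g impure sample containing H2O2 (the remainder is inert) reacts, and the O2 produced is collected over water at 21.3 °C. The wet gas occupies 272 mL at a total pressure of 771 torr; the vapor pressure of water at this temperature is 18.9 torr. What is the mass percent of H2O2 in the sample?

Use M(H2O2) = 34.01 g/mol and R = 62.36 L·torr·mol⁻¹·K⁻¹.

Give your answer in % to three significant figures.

61.1 %

P(O2) = 771 − 18.9 = 752.1 torr
n(O2) = PV/RT = (752.1 × 0.2720) / (62.36 × 294.45) = 0.01114 mol
n(H2O2) = (2/1) × 0.01114 = 0.02228 mol
m(H2O2) = 0.02228 × 34.01 = 0.7577 g
%H2O2 = 0.7577 / 1.24 × 100 = 61.10%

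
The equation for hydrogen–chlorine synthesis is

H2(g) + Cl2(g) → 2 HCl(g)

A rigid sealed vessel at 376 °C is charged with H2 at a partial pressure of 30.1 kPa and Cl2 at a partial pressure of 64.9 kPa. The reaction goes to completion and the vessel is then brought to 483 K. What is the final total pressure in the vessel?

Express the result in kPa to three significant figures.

With V and T fixed, P_i ∝ n_i, so the mole ratios apply directly to partial pressures at 376 °C.
P(Cl2) required for 30.1 kPa of H2 = (1/1) × 30.1 = 30.10 kPa; available 64.9 kPa, so H2 is limiting.
P(Cl2) remaining = 64.9 − (1/1) × 30.1 = 34.80 kPa
P(gaseous products) = (2)/1 × 30.1 = 60.20 kPa
P_total at 376 °C = 34.80 + 60.20 = 95.00 kPa
Scaling to 483 K: P = 95.00 × 483/649.15 = 70.68 kPa

70.7 kPa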